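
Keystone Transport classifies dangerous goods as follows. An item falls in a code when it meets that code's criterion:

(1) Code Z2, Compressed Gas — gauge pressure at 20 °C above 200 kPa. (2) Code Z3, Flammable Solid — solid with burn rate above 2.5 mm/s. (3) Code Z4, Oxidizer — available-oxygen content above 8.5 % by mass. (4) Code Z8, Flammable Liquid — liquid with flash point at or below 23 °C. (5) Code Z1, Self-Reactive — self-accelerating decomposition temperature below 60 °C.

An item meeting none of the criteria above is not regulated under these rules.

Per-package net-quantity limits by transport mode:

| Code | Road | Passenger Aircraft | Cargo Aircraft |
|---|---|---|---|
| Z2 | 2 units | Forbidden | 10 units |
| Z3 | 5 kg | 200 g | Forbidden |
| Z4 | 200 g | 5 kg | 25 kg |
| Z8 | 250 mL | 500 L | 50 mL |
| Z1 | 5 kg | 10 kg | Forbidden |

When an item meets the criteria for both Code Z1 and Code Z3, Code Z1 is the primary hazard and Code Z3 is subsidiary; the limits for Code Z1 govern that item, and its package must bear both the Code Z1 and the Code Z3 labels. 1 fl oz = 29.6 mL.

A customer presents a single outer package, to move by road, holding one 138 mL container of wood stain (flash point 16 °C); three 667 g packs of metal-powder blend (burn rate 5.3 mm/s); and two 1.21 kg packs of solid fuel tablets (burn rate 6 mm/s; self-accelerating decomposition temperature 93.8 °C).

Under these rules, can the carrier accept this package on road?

Yes

Flash point 16 °C meets the Code Z8 criterion (Flammable Liquid), so the wood stain is Code Z8.
Burn rate 5.3 mm/s meets the Code Z3 criterion (Flammable Solid), so the metal-powder blend is Code Z3.
The solid fuel tablets have burn rate 6 mm/s, which is > 2.5 mm/s, so they are Code Z3 (Flammable Solid).
Code Z8 quantity: 138 mL.
138 mL ≤ 250 mL (road limit, Code Z8) — within limit.
Total Code Z3: (three 667 g packs = 2.001 kg) + (two 1.21 kg packs = 2.42 kg) = 4.421 kg.
4.421 kg ≤ 5 kg (road limit, Code Z3) — within limit.
Every hazard code is within its road limit and no segregation rule is violated.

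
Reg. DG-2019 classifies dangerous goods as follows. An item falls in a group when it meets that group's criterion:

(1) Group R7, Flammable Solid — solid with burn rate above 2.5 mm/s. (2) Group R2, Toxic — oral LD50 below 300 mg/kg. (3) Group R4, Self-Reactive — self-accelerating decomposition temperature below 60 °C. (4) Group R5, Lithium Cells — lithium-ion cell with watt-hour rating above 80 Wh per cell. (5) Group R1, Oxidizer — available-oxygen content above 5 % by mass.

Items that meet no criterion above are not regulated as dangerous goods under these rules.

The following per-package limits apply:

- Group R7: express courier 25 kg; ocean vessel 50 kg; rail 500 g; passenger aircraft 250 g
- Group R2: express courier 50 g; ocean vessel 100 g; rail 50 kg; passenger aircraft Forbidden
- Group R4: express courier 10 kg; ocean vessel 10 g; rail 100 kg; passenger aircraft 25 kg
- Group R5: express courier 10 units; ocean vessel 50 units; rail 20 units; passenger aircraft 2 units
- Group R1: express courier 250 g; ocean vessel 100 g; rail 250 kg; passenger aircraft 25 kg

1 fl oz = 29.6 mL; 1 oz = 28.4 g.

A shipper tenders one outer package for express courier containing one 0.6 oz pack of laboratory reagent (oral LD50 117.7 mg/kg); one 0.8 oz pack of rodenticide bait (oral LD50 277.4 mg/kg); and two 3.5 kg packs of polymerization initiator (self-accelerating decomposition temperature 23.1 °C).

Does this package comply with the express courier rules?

Yes

The laboratory reagent has oral LD50 117.7 mg/kg, which is < 300 mg/kg, so it is Group R2 (Toxic).
Oral LD50 277.4 mg/kg meets the Group R2 criterion (Toxic), so the rodenticide bait is Group R2.
Polymerization initiator: self-accelerating decomposition temperature 23.1 °C < 60 °C → Group R4 (Self-Reactive).
Group R2 net quantity: (one 0.6 oz pack = 17.04 g) + (one 0.8 oz pack = 22.72 g) = 39.76 g.
39.76 g is within the express courier limit of 50 g for Group R2.
Group R4 quantity: two 3.5 kg packs = 7 kg.
That is within the Group R4 express courier limit of 10 kg.
Every hazard group is within its express courier limit and no segregation rule is violated.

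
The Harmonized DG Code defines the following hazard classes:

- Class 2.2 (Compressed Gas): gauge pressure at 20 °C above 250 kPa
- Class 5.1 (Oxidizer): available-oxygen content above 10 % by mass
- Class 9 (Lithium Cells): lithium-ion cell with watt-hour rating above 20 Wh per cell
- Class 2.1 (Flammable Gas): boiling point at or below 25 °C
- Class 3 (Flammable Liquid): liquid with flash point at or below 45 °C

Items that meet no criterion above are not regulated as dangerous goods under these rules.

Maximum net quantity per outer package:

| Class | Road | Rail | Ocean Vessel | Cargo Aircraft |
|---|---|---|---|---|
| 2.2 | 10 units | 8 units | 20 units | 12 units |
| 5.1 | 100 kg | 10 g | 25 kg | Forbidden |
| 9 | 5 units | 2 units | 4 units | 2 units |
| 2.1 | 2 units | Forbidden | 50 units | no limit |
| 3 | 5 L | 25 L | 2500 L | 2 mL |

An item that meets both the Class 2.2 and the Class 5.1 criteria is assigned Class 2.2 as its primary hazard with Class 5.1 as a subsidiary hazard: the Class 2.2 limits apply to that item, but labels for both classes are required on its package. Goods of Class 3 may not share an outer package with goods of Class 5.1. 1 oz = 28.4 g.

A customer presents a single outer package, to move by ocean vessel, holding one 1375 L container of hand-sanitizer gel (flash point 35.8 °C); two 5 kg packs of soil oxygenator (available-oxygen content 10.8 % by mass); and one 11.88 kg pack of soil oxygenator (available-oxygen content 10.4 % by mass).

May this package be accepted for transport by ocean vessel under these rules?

Flash point 35.8 °C meets the Class 3 criterion (Flammable Liquid), so the hand-sanitizer gel is Class 3.
With available-oxygen content 10.8 % by mass (> 10 % by mass), the soil oxygenator falls in Class 5.1.
Available-oxygen content 10.4 % by mass meets the Class 5.1 criterion (Oxidizer), so the soil oxygenator is Class 5.1.
Class 3 quantity: 1375 L.
That is within the Class 3 ocean vessel limit of 2500 L.
Total Class 5.1: (two 5 kg packs = 10 kg) + 11.88 kg = 21.88 kg.
21.88 kg ≤ 25 kg (ocean vessel limit, Class 5.1) — within limit.
Class 3 and Class 5.1 may not share an outer package.

No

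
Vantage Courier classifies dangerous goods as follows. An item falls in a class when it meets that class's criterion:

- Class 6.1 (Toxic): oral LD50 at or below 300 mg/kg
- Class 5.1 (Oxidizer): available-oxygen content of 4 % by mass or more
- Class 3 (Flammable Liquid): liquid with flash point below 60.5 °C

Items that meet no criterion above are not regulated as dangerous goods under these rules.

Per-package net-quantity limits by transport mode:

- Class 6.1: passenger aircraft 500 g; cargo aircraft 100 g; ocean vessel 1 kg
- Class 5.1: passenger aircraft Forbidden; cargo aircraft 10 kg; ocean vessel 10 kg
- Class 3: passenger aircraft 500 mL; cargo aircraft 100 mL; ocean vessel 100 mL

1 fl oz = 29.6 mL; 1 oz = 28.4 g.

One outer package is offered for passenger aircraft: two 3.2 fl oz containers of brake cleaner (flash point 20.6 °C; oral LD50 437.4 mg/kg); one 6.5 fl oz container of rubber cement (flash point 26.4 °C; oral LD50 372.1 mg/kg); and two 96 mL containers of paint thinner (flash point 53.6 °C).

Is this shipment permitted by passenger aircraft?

Brake cleaner: flash point 20.6 °C < 60.5 °C → Class 3 (Flammable Liquid).
Flash point 26.4 °C meets the Class 3 criterion (Flammable Liquid), so the rubber cement is Class 3.
With flash point 53.6 °C (< 60.5 °C), the paint thinner falls in Class 3.
Total Class 3: (two 3.2 fl oz containers = 189.44 mL) + (one 6.5 fl oz container = 192.4 mL) + (two 96 mL containers = 192 mL) = 573.84 mL.
That exceeds the Class 3 passenger aircraft limit of 500 mL.

No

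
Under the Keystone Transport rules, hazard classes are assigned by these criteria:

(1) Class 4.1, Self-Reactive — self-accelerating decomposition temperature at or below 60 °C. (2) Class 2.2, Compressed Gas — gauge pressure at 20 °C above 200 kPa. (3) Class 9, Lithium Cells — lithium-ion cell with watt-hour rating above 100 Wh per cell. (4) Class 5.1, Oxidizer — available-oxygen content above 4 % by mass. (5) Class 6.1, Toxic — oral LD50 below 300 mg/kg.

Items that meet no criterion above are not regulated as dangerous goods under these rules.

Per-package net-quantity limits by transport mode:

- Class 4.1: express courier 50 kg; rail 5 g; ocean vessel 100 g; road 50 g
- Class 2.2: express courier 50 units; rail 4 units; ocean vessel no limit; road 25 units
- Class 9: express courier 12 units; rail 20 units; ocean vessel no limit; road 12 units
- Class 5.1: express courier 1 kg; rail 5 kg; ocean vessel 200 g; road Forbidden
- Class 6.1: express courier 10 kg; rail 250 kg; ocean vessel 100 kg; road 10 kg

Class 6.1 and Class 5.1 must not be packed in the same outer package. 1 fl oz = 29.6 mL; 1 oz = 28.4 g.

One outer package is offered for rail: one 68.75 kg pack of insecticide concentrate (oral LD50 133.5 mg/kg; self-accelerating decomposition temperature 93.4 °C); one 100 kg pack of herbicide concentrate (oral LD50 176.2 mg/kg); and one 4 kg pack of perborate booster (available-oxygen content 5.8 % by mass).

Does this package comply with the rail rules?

No

The insecticide concentrate has oral LD50 133.5 mg/kg, which is < 300 mg/kg, so it is Class 6.1 (Toxic).
The herbicide concentrate has oral LD50 176.2 mg/kg, which is < 300 mg/kg, so it is Class 6.1 (Toxic).
With available-oxygen content 5.8 % by mass (> 4 % by mass), the perborate booster falls in Class 5.1.
Class 6.1 net quantity: 68.75 kg + 100 kg = 168.75 kg.
168.75 kg is within the rail limit of 250 kg for Class 6.1.
Class 5.1 quantity: 4 kg.
4 kg ≤ 5 kg (rail limit, Class 5.1) — within limit.
Class 6.1 and Class 5.1 may not share an outer package.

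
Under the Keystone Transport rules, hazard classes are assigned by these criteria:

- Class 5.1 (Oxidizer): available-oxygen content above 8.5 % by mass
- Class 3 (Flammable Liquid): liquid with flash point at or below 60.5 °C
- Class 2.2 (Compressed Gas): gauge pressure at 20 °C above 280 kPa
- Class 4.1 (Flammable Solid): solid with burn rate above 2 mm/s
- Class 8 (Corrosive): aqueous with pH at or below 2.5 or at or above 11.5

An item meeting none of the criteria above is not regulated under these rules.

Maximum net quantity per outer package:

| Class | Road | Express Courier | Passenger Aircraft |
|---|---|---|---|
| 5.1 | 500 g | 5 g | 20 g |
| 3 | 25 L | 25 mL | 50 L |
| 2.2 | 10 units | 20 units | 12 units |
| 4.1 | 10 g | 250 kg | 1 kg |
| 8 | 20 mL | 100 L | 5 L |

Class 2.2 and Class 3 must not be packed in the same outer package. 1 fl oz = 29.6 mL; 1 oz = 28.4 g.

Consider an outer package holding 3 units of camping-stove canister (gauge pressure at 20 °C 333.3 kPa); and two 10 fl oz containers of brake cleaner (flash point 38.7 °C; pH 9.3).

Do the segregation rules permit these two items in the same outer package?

The camping-stove canister has gauge pressure at 20 °C 333.3 kPa, which is > 280 kPa, so it is Class 2.2 (Compressed Gas).
Flash point 38.7 °C meets the Class 3 criterion (Flammable Liquid), so the brake cleaner is Class 3.
Class 2.2 and Class 3 may not share an outer package.

No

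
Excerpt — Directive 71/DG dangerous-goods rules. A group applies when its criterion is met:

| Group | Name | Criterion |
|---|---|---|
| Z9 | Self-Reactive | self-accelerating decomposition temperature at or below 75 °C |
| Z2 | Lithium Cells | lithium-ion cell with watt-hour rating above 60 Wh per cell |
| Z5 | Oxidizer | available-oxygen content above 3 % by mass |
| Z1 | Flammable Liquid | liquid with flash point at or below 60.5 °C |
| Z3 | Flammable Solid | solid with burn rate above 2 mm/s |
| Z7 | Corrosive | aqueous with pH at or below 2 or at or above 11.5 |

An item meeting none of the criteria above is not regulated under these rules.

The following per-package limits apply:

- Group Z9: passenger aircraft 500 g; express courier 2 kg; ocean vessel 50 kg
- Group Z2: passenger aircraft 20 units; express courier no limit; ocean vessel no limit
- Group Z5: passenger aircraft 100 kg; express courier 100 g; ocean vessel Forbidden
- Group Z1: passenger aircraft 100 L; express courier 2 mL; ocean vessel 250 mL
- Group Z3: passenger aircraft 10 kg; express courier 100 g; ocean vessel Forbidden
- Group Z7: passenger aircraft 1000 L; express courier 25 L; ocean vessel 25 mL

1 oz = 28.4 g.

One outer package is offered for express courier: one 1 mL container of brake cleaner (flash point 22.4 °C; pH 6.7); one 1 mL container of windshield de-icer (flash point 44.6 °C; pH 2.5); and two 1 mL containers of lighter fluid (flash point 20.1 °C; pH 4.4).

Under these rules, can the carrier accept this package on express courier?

No

Flash point 22.4 °C meets the Group Z1 criterion (Flammable Liquid), so the brake cleaner is Group Z1.
With flash point 44.6 °C (≤ 60.5 °C), the windshield de-icer falls in Group Z1.
The lighter fluid has flash point 20.1 °C, which is ≤ 60.5 °C, so it is Group Z1 (Flammable Liquid).
Group Z1 net quantity: 1 mL + 1 mL + (two 1 mL containers = 2 mL) = 4 mL.
4 mL > 2 mL (express courier limit, Group Z1) — over the limit.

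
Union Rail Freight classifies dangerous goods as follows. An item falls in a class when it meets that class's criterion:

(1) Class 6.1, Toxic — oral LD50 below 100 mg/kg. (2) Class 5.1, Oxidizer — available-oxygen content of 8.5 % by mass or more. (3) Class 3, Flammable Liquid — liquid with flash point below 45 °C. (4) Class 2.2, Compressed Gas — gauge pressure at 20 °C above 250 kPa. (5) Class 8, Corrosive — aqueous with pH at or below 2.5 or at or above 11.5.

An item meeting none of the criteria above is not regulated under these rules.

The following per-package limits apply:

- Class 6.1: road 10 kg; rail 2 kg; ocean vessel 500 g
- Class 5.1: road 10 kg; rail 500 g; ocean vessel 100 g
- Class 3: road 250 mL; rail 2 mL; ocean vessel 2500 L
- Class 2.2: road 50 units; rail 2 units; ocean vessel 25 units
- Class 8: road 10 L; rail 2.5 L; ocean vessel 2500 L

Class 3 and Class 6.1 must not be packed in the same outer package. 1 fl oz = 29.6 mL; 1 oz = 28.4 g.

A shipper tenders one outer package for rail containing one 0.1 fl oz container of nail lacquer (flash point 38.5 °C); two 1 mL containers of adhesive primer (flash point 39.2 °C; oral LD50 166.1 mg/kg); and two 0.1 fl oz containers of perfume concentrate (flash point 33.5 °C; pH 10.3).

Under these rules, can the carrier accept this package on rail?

No

The nail lacquer has flash point 38.5 °C, which is < 45 °C, so it is Class 3 (Flammable Liquid).
With flash point 39.2 °C (< 45 °C), the adhesive primer falls in Class 3.
With flash point 33.5 °C (< 45 °C), the perfume concentrate falls in Class 3.
Class 3 net quantity: (one 0.1 fl oz container = 2.96 mL) + (two 1 mL containers = 2 mL) + (two 0.1 fl oz containers = 5.92 mL) = 10.88 mL.
10.88 mL > 2 mL (rail limit, Class 3) — over the limit.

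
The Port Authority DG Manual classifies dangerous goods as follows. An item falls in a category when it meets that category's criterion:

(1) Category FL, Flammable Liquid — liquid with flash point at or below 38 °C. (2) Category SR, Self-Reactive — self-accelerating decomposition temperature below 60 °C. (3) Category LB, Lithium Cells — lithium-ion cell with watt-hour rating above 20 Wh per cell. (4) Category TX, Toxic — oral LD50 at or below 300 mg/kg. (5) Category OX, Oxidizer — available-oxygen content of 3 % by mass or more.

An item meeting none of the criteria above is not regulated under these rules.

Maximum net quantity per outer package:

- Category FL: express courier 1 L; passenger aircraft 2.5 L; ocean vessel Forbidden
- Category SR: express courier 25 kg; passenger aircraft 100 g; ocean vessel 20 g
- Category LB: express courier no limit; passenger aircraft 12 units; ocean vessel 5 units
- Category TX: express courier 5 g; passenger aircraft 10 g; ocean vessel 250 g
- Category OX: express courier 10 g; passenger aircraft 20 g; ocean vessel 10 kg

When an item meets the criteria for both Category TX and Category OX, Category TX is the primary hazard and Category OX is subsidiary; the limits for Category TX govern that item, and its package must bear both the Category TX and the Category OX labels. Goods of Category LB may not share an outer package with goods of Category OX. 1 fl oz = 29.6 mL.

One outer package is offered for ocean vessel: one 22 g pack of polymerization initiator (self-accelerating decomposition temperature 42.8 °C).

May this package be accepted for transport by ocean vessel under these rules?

No

Polymerization initiator: self-accelerating decomposition temperature 42.8 °C < 60 °C → Category SR (Self-Reactive).
Category SR quantity: 22 g.
22 g exceeds the ocean vessel limit of 20 g for Category SR.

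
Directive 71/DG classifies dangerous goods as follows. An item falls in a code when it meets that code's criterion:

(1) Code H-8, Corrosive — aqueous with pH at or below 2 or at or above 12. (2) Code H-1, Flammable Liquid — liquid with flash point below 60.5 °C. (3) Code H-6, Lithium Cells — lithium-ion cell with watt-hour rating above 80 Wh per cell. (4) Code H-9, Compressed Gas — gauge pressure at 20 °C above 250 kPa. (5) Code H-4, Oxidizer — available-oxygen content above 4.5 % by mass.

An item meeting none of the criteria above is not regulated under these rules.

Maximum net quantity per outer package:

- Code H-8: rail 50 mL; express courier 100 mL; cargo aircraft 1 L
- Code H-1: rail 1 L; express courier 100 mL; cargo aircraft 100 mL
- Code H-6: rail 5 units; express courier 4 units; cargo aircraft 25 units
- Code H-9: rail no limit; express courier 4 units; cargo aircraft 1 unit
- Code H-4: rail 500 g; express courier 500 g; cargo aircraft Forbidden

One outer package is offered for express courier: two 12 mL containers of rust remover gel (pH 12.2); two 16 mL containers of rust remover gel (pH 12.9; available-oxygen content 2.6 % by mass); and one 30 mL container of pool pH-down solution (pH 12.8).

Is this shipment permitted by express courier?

pH 12.2 meets the Code H-8 criterion (Corrosive), so the rust remover gel is Code H-8.
pH 12.9 meets the Code H-8 criterion (Corrosive), so the rust remover gel is Code H-8.
The pool pH-down solution has pH 12.8, which is ≥ 12, so it is Code H-8 (Corrosive).
Code H-8 net quantity: (two 12 mL containers = 24 mL) + (two 16 mL containers = 32 mL) + 30 mL = 86 mL.
That is within the Code H-8 express courier limit of 100 mL.

Yes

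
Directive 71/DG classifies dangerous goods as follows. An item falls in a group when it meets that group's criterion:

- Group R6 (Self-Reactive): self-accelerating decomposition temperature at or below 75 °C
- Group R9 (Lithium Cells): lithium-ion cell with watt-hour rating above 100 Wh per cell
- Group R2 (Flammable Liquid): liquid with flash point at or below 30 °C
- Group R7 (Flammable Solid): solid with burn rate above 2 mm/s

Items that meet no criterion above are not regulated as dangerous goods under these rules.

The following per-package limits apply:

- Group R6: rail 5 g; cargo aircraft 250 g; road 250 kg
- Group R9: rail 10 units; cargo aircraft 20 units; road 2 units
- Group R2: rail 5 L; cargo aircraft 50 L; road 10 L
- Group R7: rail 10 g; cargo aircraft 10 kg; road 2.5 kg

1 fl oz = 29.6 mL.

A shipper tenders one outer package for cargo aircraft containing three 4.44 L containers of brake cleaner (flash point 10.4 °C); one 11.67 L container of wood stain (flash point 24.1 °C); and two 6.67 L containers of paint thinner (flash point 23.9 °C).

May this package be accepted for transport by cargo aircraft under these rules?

Yes

With flash point 10.4 °C (≤ 30 °C), the brake cleaner falls in Group R2.
With flash point 24.1 °C (≤ 30 °C), the wood stain falls in Group R2.
The paint thinner has flash point 23.9 °C, which is ≤ 30 °C, so it is Group R2 (Flammable Liquid).
Group R2 net quantity: (three 4.44 L containers = 13.32 L) + 11.67 L + (two 6.67 L containers = 13.34 L) = 38.33 L.
38.33 L ≤ 50 L (cargo aircraft limit, Group R2) — within limit.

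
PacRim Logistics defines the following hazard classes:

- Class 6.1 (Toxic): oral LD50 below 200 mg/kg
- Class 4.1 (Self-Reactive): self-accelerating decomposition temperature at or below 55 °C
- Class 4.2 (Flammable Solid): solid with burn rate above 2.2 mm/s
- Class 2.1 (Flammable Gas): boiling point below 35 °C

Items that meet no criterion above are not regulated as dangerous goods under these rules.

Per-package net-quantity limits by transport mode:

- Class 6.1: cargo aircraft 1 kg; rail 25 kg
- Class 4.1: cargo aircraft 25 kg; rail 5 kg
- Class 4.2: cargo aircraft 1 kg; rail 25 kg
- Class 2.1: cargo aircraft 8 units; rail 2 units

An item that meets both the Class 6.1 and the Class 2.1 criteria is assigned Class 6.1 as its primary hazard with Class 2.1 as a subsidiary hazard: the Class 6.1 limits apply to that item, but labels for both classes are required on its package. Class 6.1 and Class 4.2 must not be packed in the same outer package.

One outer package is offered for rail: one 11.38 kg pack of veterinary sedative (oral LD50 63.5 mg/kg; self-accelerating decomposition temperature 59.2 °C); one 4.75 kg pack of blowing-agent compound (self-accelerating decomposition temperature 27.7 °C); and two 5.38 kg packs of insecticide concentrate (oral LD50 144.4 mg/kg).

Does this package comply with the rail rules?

Yes

With oral LD50 63.5 mg/kg (< 200 mg/kg), the veterinary sedative falls in Class 6.1.
With self-accelerating decomposition temperature 27.7 °C (≤ 55 °C), the blowing-agent compound falls in Class 4.1.
The insecticide concentrate has oral LD50 144.4 mg/kg, which is < 200 mg/kg, so it is Class 6.1 (Toxic).
Class 6.1 net quantity: 11.38 kg + (two 5.38 kg packs = 10.76 kg) = 22.14 kg.
22.14 kg ≤ 25 kg (rail limit, Class 6.1) — within limit.
Class 4.1 quantity: 4.75 kg.
That is within the Class 4.1 rail limit of 5 kg.
The segregation rule (Class 6.1 with Class 4.2) does not apply to Class 6.1 with Class 4.1.
Every hazard class is within its rail limit and no segregation rule is violated.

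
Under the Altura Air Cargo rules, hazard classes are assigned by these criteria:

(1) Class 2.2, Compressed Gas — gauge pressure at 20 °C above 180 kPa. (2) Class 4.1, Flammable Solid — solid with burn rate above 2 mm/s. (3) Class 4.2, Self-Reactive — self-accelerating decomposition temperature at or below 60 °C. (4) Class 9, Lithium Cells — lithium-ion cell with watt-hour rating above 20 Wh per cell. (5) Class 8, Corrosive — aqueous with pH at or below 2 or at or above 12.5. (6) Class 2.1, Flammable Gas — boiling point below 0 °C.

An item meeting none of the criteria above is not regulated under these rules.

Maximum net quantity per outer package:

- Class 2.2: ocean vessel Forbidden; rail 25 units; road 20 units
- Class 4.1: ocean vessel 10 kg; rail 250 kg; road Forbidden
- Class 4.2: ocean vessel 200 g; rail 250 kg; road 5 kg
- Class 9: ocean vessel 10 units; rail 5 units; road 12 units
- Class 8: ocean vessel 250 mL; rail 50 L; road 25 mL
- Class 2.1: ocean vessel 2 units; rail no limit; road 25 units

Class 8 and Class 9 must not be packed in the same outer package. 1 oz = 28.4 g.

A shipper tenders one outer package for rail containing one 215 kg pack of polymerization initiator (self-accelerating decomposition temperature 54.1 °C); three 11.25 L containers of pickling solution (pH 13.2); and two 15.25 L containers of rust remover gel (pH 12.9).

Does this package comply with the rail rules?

Self-accelerating decomposition temperature 54.1 °C meets the Class 4.2 criterion (Self-Reactive), so the polymerization initiator is Class 4.2.
The pickling solution has pH 13.2, which is ≥ 12.5, so it is Class 8 (Corrosive).
Rust remover gel: pH 12.9 ≥ 12.5 → Class 8 (Corrosive).
Total Class 8: (three 11.25 L containers = 33.75 L) + (two 15.25 L containers = 30.5 L) = 64.25 L.
That exceeds the Class 8 rail limit of 50 L.
Class 4.2 quantity: 215 kg.
215 kg is within the rail limit of 250 kg for Class 4.2.
The segregation rule (Class 8 with Class 9) does not apply to Class 8 with Class 4.2.

No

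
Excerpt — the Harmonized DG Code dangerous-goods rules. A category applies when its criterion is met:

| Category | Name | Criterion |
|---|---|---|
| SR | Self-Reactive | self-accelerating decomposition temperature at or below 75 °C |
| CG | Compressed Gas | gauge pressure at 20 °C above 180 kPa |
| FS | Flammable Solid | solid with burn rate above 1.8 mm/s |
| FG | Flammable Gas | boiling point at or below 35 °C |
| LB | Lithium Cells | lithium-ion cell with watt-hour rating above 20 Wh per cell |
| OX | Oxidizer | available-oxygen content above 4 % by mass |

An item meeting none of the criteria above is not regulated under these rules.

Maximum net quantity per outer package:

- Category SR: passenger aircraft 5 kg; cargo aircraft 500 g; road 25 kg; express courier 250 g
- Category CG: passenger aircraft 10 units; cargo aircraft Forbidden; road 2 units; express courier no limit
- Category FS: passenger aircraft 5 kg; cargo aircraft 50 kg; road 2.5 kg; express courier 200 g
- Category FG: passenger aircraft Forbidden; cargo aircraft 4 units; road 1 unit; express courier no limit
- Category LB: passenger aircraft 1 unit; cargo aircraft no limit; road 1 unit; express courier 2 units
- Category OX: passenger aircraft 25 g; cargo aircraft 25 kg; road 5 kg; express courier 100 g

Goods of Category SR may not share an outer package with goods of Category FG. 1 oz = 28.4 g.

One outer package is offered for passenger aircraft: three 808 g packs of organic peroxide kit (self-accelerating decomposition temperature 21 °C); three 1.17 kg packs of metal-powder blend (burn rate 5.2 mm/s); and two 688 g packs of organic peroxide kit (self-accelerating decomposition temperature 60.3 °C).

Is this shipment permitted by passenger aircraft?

The organic peroxide kit has self-accelerating decomposition temperature 21 °C, which is ≤ 75 °C, so it is Category SR (Self-Reactive).
The metal-powder blend has burn rate 5.2 mm/s, which is > 1.8 mm/s, so it is Category FS (Flammable Solid).
The organic peroxide kit has self-accelerating decomposition temperature 60.3 °C, which is ≤ 75 °C, so it is Category SR (Self-Reactive).
Total Category SR: (three 808 g packs = 2.424 kg) + (two 688 g packs = 1.376 kg) = 3.8 kg.
3.8 kg is within the passenger aircraft limit of 5 kg for Category SR.
Category FS quantity: three 1.17 kg packs = 3.51 kg.
3.51 kg ≤ 5 kg (passenger aircraft limit, Category FS) — within limit.
The segregation rule (Category SR with Category FG) does not apply to Category SR with Category FS.
Every hazard category is within its passenger aircraft limit and no segregation rule is violated.

Yes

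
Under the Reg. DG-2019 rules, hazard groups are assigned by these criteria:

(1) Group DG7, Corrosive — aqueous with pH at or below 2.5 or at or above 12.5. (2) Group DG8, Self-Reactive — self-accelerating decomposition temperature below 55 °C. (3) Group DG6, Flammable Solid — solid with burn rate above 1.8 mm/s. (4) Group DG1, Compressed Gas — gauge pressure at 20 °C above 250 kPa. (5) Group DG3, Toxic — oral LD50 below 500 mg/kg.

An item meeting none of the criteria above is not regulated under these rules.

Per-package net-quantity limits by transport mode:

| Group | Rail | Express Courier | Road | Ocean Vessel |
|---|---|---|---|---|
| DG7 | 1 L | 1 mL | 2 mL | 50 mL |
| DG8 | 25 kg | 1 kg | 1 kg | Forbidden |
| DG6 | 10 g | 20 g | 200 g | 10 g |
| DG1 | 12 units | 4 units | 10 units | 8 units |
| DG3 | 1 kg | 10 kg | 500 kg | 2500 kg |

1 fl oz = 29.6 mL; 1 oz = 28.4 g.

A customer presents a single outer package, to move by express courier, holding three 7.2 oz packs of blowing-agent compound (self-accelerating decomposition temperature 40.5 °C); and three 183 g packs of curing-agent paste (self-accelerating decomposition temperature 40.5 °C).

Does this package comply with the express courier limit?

The blowing-agent compound has self-accelerating decomposition temperature 40.5 °C, which is < 55 °C, so it is Group DG8 (Self-Reactive).
Curing-agent paste: self-accelerating decomposition temperature 40.5 °C < 55 °C → Group DG8 (Self-Reactive).
Total Group DG8: (three 7.2 oz packs = 613.44 g) + (three 183 g packs = 549 g) = 1162.44 g.
1162.44 g > 1 kg (express courier limit, Group DG8) — over the limit.

No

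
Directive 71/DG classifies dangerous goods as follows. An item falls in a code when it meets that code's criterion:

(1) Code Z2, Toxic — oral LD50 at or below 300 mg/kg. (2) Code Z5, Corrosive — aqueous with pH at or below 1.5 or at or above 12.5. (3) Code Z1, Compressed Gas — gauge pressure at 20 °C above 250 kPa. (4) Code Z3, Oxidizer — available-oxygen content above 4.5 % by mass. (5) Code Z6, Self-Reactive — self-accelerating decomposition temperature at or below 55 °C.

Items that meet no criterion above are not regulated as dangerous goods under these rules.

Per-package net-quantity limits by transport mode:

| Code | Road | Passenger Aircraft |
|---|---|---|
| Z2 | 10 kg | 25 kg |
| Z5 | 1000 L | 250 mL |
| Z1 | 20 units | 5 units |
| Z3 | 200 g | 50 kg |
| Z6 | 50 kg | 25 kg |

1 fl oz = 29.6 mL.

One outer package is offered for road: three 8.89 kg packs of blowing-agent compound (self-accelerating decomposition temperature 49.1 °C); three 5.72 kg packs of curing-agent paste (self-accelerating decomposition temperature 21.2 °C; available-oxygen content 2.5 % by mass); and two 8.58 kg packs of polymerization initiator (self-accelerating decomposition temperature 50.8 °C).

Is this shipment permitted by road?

Blowing-agent compound: self-accelerating decomposition temperature 49.1 °C ≤ 55 °C → Code Z6 (Self-Reactive).
Curing-agent paste: self-accelerating decomposition temperature 21.2 °C ≤ 55 °C → Code Z6 (Self-Reactive).
The polymerization initiator has self-accelerating decomposition temperature 50.8 °C, which is ≤ 55 °C, so it is Code Z6 (Self-Reactive).
Total Code Z6: (three 8.89 kg packs = 26.67 kg) + (three 5.72 kg packs = 17.16 kg) + (two 8.58 kg packs = 17.16 kg) = 60.99 kg.
60.99 kg exceeds the road limit of 50 kg for Code Z6.

No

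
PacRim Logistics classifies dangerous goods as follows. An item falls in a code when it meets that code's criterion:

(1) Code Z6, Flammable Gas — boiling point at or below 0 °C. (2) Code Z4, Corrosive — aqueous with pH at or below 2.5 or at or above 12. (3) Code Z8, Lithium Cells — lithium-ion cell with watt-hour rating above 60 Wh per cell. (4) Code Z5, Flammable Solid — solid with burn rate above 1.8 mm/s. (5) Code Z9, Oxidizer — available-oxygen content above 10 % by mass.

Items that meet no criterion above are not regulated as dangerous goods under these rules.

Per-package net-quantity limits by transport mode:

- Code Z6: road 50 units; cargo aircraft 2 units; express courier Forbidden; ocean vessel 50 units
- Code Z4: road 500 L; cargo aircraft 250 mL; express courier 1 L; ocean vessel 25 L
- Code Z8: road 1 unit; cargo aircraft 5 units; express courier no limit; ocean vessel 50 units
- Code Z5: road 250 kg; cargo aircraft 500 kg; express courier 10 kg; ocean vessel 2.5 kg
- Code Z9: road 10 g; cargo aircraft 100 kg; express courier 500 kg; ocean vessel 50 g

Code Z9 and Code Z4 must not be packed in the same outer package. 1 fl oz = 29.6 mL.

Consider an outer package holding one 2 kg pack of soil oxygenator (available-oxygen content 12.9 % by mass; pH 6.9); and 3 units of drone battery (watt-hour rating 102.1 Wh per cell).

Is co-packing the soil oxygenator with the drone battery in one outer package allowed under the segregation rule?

The soil oxygenator has available-oxygen content 12.9 % by mass, which is > 10 % by mass, so it is Code Z9 (Oxidizer).
With watt-hour rating 102.1 Wh per cell (> 60 Wh per cell), the drone battery falls in Code Z8.
No segregation rule bars Code Z9 with Code Z8.

Yes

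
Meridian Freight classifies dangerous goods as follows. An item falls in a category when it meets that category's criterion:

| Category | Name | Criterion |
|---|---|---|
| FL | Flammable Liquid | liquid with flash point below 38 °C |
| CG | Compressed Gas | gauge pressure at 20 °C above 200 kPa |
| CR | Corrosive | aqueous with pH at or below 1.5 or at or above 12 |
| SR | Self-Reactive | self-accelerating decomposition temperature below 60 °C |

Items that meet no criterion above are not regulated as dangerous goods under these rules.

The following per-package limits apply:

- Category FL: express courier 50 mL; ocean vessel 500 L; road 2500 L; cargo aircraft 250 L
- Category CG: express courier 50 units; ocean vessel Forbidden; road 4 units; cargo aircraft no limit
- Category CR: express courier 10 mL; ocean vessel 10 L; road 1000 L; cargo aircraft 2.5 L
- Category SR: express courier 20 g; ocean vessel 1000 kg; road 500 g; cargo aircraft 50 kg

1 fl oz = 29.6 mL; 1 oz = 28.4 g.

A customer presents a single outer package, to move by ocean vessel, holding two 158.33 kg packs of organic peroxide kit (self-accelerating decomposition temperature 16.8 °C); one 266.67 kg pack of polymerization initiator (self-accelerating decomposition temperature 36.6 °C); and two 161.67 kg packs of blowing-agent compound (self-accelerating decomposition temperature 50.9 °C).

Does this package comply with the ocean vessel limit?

Yes

Self-accelerating decomposition temperature 16.8 °C meets the Category SR criterion (Self-Reactive), so the organic peroxide kit is Category SR.
Polymerization initiator: self-accelerating decomposition temperature 36.6 °C < 60 °C → Category SR (Self-Reactive).
Self-accelerating decomposition temperature 50.9 °C meets the Category SR criterion (Self-Reactive), so the blowing-agent compound is Category SR.
Total Category SR: (two 158.33 kg packs = 316.66 kg) + 266.67 kg + (two 161.67 kg packs = 323.34 kg) = 906.67 kg.
906.67 kg ≤ 1000 kg (ocean vessel limit, Category SR) — within limit.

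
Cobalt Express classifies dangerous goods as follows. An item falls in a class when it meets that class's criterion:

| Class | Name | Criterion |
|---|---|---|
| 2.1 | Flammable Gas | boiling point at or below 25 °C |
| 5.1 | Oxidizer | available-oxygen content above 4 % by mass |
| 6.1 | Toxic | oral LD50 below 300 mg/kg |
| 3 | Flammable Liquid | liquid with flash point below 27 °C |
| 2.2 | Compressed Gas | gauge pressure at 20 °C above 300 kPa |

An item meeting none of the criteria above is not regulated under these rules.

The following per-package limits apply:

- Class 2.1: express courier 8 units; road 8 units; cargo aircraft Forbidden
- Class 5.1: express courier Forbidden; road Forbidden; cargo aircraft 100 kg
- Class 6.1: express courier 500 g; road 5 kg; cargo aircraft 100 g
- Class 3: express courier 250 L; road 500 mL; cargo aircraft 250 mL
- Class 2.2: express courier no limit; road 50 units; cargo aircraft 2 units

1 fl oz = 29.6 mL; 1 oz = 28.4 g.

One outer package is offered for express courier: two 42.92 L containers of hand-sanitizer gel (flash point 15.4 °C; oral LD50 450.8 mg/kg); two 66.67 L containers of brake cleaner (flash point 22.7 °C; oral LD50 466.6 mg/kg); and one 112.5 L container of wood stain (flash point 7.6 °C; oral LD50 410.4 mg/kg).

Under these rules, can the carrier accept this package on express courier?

The hand-sanitizer gel has flash point 15.4 °C, which is < 27 °C, so it is Class 3 (Flammable Liquid).
The brake cleaner has flash point 22.7 °C, which is < 27 °C, so it is Class 3 (Flammable Liquid).
Wood stain: flash point 7.6 °C < 27 °C → Class 3 (Flammable Liquid).
Class 3 net quantity: (two 42.92 L containers = 85.84 L) + (two 66.67 L containers = 133.34 L) + 112.5 L = 331.68 L.
331.68 L exceeds the express courier limit of 250 L for Class 3.

No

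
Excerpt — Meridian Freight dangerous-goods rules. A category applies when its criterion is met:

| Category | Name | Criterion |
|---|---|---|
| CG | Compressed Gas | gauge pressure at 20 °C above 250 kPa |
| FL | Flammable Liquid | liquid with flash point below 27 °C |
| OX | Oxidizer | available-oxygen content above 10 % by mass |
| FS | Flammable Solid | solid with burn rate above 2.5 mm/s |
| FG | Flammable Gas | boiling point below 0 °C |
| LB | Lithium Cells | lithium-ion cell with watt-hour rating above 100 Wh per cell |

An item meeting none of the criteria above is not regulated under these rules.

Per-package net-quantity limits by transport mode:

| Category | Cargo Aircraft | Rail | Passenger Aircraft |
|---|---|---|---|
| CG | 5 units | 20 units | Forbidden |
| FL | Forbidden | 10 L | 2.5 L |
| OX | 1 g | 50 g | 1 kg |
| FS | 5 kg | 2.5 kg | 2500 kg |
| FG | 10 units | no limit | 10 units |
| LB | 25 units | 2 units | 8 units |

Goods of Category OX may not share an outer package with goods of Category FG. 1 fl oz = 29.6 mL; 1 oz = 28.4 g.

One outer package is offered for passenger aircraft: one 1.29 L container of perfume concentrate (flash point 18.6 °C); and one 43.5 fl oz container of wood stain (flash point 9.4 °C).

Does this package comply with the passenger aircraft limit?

No

The perfume concentrate has flash point 18.6 °C, which is < 27 °C, so it is Category FL (Flammable Liquid).
Wood stain: flash point 9.4 °C < 27 °C → Category FL (Flammable Liquid).
Total Category FL: 1.29 L + (one 43.5 fl oz container = 1287.6 mL) = 2577.6 mL.
2577.6 mL > 2.5 L (passenger aircraft limit, Category FL) — over the limit.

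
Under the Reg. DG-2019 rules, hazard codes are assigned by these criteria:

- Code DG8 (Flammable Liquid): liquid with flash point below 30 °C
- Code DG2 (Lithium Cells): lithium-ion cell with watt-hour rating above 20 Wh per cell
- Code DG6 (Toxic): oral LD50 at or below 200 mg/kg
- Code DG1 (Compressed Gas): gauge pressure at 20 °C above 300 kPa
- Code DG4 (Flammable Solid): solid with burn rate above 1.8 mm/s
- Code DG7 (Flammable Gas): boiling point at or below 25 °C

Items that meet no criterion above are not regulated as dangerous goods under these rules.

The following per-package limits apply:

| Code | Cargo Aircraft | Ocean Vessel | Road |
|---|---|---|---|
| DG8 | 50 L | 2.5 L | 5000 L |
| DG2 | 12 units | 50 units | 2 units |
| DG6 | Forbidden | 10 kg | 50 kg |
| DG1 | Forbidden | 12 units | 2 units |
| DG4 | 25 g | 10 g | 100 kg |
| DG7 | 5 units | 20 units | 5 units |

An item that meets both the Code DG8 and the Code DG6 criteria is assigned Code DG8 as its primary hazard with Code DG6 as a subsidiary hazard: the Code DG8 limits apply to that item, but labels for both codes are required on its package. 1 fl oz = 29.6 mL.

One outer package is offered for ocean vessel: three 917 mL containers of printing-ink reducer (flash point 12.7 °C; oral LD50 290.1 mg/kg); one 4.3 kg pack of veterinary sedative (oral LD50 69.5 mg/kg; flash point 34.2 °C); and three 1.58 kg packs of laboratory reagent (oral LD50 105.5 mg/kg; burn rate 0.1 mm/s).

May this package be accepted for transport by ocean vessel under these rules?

No

The printing-ink reducer has flash point 12.7 °C, which is < 30 °C, so it is Code DG8 (Flammable Liquid).
Oral LD50 69.5 mg/kg meets the Code DG6 criterion (Toxic), so the veterinary sedative is Code DG6.
The laboratory reagent has oral LD50 105.5 mg/kg, which is ≤ 200 mg/kg, so it is Code DG6 (Toxic).
Total Code DG6: 4.3 kg + (three 1.58 kg packs = 4.74 kg) = 9.04 kg.
That is within the Code DG6 ocean vessel limit of 10 kg.
Code DG8 quantity: three 917 mL containers = 2.751 L.
2.751 L exceeds the ocean vessel limit of 2.5 L for Code DG8.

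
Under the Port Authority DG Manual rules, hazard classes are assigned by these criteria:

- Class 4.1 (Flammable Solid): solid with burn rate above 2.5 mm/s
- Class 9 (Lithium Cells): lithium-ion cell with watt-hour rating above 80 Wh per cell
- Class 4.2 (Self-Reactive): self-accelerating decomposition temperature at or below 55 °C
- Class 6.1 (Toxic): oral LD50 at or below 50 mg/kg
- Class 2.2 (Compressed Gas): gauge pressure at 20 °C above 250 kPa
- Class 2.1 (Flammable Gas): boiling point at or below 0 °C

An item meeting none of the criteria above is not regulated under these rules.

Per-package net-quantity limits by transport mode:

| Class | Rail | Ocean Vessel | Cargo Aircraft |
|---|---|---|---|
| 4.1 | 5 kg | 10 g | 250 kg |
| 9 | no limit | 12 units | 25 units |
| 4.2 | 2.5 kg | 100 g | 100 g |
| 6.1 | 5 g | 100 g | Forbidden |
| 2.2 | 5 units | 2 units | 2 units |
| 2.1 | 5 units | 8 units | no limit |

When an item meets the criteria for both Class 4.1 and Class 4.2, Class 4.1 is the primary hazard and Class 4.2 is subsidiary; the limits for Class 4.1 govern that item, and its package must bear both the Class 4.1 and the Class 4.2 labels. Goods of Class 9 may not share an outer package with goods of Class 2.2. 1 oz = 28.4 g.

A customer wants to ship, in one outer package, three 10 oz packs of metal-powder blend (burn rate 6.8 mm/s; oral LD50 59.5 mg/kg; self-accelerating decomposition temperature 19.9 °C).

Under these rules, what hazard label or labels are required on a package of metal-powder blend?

Class 4.1 and 4.2

The metal-powder blend has burn rate 6.8 mm/s, which is > 2.5 mm/s, so it is Class 4.1 (Flammable Solid).
Metal-powder blend: self-accelerating decomposition temperature 19.9 °C ≤ 55 °C → Class 4.2 (Self-Reactive).
By the precedence rule Class 4.1 is primary and Class 4.2 is subsidiary, and that rule requires both labels on the package.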